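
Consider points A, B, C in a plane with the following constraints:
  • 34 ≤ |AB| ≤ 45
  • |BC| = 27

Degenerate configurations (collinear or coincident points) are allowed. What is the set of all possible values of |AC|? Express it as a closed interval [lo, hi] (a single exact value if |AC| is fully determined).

|AC| ∈ [7, 72]  (≈ [7.0000, 72.0000])

|AB| ∈ [34, 45]
|BC| ∈ {27}
|AC| ∈ [7, 72]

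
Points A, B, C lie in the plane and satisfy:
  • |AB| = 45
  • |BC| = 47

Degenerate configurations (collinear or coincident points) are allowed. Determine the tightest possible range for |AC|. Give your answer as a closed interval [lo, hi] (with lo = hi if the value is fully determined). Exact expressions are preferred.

|AC| ∈ [2, 92]  (≈ [2.0000, 92.0000])

|AB| ∈ {45}
|BC| ∈ {47}
|AC| ∈ [2, 92]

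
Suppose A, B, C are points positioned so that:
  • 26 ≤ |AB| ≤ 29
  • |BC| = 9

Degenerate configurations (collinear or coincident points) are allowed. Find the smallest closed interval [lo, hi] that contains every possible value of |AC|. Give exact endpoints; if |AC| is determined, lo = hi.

|AC| ∈ [17, 38]  (≈ [17.0000, 38.0000])

|AB| ∈ [26, 29]
|BC| ∈ {9}
|AC| ∈ [17, 38]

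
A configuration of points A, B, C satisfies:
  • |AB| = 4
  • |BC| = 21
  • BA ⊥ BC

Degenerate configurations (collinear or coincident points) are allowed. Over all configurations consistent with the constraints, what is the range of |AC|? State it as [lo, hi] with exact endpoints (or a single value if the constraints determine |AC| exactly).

|AB| ∈ {4}
|BC| ∈ {21}
|AC| ∈ {√(457)}

|AC| = √(457)  (≈ 21.3776)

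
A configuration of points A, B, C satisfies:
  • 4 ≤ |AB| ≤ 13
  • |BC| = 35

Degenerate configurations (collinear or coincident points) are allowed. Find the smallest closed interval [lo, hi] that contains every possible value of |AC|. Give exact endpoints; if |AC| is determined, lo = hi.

|AB| ∈ [4, 13]
|BC| ∈ {35}
|AC| ∈ [22, 48]

|AC| ∈ [22, 48]  (≈ [22.0000, 48.0000])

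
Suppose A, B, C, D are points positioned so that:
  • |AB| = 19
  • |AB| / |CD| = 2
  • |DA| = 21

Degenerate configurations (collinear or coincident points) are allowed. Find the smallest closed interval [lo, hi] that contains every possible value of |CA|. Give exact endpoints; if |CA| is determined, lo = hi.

|CA| ∈ [23/2, 61/2]  (≈ [11.5000, 30.5000])

|AB| ∈ {19}
|AD| ∈ {21}
|CD| ∈ {19/2}
|BD| ∈ [2, 40]
|AC| ∈ [23/2, 61/2]
|BC| ∈ [0, 99/2]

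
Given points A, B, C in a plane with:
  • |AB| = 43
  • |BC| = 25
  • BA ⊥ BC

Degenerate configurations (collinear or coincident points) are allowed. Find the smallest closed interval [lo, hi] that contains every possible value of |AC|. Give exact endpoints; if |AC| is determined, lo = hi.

|AC| = √(2474)  (≈ 49.7393)

|AB| ∈ {43}
|BC| ∈ {25}
|AC| ∈ {√(2474)}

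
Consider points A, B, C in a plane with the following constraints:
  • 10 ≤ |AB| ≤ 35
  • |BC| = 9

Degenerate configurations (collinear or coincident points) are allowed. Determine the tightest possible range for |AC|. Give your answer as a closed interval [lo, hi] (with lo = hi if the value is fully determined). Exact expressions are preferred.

|AB| ∈ [10, 35]
|BC| ∈ {9}
|AC| ∈ [1, 44]

|AC| ∈ [1, 44]  (≈ [1.0000, 44.0000])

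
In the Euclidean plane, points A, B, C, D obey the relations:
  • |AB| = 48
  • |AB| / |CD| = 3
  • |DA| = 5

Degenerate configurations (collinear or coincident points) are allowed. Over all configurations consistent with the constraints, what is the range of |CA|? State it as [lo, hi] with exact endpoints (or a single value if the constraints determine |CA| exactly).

|AB| ∈ {48}
|AD| ∈ {5}
|CD| ∈ {16}
|BD| ∈ [43, 53]
|AC| ∈ [11, 21]
|BC| ∈ [27, 69]

|CA| ∈ [11, 21]  (≈ [11.0000, 21.0000])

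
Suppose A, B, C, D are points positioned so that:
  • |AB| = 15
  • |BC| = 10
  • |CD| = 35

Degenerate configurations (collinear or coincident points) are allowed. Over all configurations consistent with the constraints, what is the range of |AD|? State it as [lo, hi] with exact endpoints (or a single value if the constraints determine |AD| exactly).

|AB| ∈ {15}
|BC| ∈ {10}
|CD| ∈ {35}
|AC| ∈ [5, 25]
|BD| ∈ [25, 45]
|AD| ∈ [10, 60]

|AD| ∈ [10, 60]  (≈ [10.0000, 60.0000])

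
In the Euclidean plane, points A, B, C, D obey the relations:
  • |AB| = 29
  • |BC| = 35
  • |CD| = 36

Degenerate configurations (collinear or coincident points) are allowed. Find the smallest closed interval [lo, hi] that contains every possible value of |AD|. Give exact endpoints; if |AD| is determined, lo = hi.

|AD| ∈ [0, 100]  (≈ [0.0000, 100.0000])

|AB| ∈ {29}
|BC| ∈ {35}
|CD| ∈ {36}
|AC| ∈ [6, 64]
|BD| ∈ [1, 71]
|AD| ∈ [0, 100]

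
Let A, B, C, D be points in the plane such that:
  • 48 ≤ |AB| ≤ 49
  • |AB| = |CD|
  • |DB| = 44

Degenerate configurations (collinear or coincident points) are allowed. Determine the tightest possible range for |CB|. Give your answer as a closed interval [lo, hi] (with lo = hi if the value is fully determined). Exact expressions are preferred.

|CB| ∈ [4, 93]  (≈ [4.0000, 93.0000])

|AB| ∈ [48, 49]
|BD| ∈ {44}
|CD| ∈ [48, 49]
|AD| ∈ [4, 93]
|BC| ∈ [4, 93]
|AC| ∈ [0, 142]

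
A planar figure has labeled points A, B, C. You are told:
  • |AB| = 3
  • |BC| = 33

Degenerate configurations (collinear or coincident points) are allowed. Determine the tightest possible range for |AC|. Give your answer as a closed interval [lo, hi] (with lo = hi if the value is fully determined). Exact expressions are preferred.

|AB| ∈ {3}
|BC| ∈ {33}
|AC| ∈ [30, 36]

|AC| ∈ [30, 36]  (≈ [30.0000, 36.0000])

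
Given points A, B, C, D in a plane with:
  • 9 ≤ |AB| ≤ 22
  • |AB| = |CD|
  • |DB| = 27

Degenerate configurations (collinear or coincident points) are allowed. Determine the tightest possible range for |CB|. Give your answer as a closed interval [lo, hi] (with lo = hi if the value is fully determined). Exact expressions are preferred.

|AB| ∈ [9, 22]
|BD| ∈ {27}
|CD| ∈ [9, 22]
|AD| ∈ [5, 49]
|BC| ∈ [5, 49]
|AC| ∈ [0, 71]

|CB| ∈ [5, 49]  (≈ [5.0000, 49.0000])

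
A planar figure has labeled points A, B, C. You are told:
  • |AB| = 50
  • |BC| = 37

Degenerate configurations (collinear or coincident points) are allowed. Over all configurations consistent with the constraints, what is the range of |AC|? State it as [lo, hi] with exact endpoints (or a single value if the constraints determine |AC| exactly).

|AC| ∈ [13, 87]  (≈ [13.0000, 87.0000])

|AB| ∈ {50}
|BC| ∈ {37}
|AC| ∈ [13, 87]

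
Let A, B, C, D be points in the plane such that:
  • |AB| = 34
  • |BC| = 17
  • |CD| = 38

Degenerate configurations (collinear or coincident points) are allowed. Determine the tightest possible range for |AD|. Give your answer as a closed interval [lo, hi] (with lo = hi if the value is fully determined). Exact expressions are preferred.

|AD| ∈ [0, 89]  (≈ [0.0000, 89.0000])

|AB| ∈ {34}
|BC| ∈ {17}
|CD| ∈ {38}
|AC| ∈ [17, 51]
|BD| ∈ [21, 55]
|AD| ∈ [0, 89]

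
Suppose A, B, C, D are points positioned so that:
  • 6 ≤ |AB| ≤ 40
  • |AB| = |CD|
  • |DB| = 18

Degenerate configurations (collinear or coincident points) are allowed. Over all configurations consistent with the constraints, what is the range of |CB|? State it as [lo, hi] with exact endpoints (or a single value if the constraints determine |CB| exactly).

|CB| ∈ [0, 58]  (≈ [0.0000, 58.0000])

|AB| ∈ [6, 40]
|BD| ∈ {18}
|CD| ∈ [6, 40]
|AD| ∈ [0, 58]
|BC| ∈ [0, 58]
|AC| ∈ [0, 98]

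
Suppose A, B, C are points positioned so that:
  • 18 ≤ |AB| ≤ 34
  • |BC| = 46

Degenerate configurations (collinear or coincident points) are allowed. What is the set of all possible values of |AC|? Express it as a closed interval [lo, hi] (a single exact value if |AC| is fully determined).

|AB| ∈ [18, 34]
|BC| ∈ {46}
|AC| ∈ [12, 80]

|AC| ∈ [12, 80]  (≈ [12.0000, 80.0000])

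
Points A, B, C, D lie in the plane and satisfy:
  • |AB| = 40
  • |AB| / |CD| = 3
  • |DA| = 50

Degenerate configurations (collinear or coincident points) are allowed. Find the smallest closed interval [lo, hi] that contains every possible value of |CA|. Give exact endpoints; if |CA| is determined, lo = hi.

|AB| ∈ {40}
|AD| ∈ {50}
|CD| ∈ {40/3}
|BD| ∈ [10, 90]
|AC| ∈ [110/3, 190/3]
|BC| ∈ [0, 310/3]

|CA| ∈ [110/3, 190/3]  (≈ [36.6667, 63.3333])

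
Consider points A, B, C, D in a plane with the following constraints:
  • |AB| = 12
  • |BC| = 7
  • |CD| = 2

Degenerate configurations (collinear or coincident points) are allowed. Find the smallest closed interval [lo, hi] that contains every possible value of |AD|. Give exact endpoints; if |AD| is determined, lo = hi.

|AD| ∈ [3, 21]  (≈ [3.0000, 21.0000])

|AB| ∈ {12}
|BC| ∈ {7}
|CD| ∈ {2}
|AC| ∈ [5, 19]
|BD| ∈ [5, 9]
|AD| ∈ [3, 21]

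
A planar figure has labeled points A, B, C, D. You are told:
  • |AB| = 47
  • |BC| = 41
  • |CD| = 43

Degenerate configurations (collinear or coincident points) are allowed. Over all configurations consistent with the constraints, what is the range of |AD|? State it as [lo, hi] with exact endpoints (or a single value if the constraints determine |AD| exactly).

|AB| ∈ {47}
|BC| ∈ {41}
|CD| ∈ {43}
|AC| ∈ [6, 88]
|BD| ∈ [2, 84]
|AD| ∈ [0, 131]

|AD| ∈ [0, 131]  (≈ [0.0000, 131.0000])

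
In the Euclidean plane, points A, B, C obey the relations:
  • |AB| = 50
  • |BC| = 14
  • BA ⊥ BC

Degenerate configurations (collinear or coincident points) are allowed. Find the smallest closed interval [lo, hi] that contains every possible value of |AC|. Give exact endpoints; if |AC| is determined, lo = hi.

|AC| = 2·√(674)  (≈ 51.9230)

|AB| ∈ {50}
|BC| ∈ {14}
|AC| ∈ {2·√(674)}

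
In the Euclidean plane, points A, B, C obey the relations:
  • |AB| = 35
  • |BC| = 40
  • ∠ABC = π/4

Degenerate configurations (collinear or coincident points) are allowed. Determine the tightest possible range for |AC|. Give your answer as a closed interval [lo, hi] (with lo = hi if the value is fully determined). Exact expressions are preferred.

|AB| ∈ {35}
|BC| ∈ {40}
|AC| ∈ {5·√(113 - 56·√(2))}

|AC| = 5·√(113 - 56·√(2))  (≈ 29.0706)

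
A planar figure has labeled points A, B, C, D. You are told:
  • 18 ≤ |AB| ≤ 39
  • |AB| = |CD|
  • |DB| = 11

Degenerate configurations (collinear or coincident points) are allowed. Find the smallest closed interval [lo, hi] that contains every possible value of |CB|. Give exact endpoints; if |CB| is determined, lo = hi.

|CB| ∈ [7, 50]  (≈ [7.0000, 50.0000])

|AB| ∈ [18, 39]
|BD| ∈ {11}
|CD| ∈ [18, 39]
|AD| ∈ [7, 50]
|BC| ∈ [7, 50]
|AC| ∈ [0, 89]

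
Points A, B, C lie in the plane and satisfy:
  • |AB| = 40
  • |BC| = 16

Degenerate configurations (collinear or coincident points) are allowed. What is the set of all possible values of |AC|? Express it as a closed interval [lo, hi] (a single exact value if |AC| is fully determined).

|AB| ∈ {40}
|BC| ∈ {16}
|AC| ∈ [24, 56]

|AC| ∈ [24, 56]  (≈ [24.0000, 56.0000])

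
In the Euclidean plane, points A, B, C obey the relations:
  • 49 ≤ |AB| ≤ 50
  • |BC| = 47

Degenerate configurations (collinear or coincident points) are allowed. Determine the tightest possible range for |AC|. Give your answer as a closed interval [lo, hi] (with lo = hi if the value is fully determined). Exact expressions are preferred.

|AB| ∈ [49, 50]
|BC| ∈ {47}
|AC| ∈ [2, 97]

|AC| ∈ [2, 97]  (≈ [2.0000, 97.0000])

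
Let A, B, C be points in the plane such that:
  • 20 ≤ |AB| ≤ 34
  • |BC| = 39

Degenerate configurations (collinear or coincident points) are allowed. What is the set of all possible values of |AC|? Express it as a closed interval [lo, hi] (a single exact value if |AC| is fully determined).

|AB| ∈ [20, 34]
|BC| ∈ {39}
|AC| ∈ [5, 73]

|AC| ∈ [5, 73]  (≈ [5.0000, 73.0000])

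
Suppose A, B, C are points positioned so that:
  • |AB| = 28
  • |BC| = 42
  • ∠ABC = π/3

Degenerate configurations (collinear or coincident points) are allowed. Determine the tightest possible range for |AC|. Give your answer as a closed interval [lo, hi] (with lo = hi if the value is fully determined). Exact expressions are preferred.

|AC| = 14·√(7)  (≈ 37.0405)

|AB| ∈ {28}
|BC| ∈ {42}
|AC| ∈ {14·√(7)}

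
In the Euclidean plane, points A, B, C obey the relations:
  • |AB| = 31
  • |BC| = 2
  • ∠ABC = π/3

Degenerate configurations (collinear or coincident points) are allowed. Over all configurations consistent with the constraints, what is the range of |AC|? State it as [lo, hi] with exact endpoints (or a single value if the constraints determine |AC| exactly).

|AC| = √(903)  (≈ 30.0500)

|AB| ∈ {31}
|BC| ∈ {2}
|AC| ∈ {√(903)}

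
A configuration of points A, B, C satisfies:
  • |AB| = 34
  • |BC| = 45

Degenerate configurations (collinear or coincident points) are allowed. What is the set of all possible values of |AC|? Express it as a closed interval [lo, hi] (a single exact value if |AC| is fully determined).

|AB| ∈ {34}
|BC| ∈ {45}
|AC| ∈ [11, 79]

|AC| ∈ [11, 79]  (≈ [11.0000, 79.0000])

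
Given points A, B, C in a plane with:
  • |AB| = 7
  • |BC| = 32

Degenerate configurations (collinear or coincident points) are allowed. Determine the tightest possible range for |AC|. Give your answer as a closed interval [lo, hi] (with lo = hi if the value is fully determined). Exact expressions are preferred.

|AC| ∈ [25, 39]  (≈ [25.0000, 39.0000])

|AB| ∈ {7}
|BC| ∈ {32}
|AC| ∈ [25, 39]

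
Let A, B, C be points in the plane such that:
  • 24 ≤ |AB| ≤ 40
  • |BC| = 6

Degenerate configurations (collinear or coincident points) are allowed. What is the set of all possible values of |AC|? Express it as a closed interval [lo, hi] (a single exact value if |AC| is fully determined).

|AB| ∈ [24, 40]
|BC| ∈ {6}
|AC| ∈ [18, 46]

|AC| ∈ [18, 46]  (≈ [18.0000, 46.0000])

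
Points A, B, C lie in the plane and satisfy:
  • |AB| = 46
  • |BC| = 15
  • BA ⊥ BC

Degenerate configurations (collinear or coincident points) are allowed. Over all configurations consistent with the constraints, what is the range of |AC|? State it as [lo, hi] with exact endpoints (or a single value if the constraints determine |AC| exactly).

|AC| = √(2341)  (≈ 48.3839)

|AB| ∈ {46}
|BC| ∈ {15}
|AC| ∈ {√(2341)}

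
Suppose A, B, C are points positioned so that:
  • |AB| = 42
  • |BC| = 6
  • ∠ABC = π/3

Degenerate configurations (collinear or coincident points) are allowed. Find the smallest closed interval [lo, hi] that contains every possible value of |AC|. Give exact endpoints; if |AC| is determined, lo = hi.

|AB| ∈ {42}
|BC| ∈ {6}
|AC| ∈ {6·√(43)}

|AC| = 6·√(43)  (≈ 39.3446)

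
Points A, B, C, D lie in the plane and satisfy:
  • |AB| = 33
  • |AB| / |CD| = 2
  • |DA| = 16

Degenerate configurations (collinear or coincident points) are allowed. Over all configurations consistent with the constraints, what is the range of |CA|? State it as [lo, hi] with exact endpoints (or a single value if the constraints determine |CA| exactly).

|AB| ∈ {33}
|AD| ∈ {16}
|CD| ∈ {33/2}
|BD| ∈ [17, 49]
|AC| ∈ [1/2, 65/2]
|BC| ∈ [1/2, 131/2]

|CA| ∈ [1/2, 65/2]  (≈ [0.5000, 32.5000])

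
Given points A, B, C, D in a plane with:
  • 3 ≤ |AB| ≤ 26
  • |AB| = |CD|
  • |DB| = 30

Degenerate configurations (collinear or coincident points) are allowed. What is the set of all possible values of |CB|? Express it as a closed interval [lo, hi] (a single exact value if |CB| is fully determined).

|AB| ∈ [3, 26]
|BD| ∈ {30}
|CD| ∈ [3, 26]
|AD| ∈ [4, 56]
|BC| ∈ [4, 56]
|AC| ∈ [0, 82]

|CB| ∈ [4, 56]  (≈ [4.0000, 56.0000])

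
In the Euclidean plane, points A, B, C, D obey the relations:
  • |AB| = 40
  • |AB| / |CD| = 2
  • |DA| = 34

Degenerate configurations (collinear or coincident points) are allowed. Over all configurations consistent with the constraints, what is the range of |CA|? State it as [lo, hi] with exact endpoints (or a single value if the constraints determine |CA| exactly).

|AB| ∈ {40}
|AD| ∈ {34}
|CD| ∈ {20}
|BD| ∈ [6, 74]
|AC| ∈ [14, 54]
|BC| ∈ [0, 94]

|CA| ∈ [14, 54]  (≈ [14.0000, 54.0000])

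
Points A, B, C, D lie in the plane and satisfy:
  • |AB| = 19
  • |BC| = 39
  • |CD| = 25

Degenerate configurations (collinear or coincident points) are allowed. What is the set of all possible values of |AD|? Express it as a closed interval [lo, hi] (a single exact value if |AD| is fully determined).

|AB| ∈ {19}
|BC| ∈ {39}
|CD| ∈ {25}
|AC| ∈ [20, 58]
|BD| ∈ [14, 64]
|AD| ∈ [0, 83]

|AD| ∈ [0, 83]  (≈ [0.0000, 83.0000])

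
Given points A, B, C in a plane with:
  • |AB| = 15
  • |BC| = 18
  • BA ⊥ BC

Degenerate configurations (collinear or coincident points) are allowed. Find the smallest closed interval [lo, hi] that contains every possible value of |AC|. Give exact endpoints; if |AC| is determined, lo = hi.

|AB| ∈ {15}
|BC| ∈ {18}
|AC| ∈ {3·√(61)}

|AC| = 3·√(61)  (≈ 23.4307)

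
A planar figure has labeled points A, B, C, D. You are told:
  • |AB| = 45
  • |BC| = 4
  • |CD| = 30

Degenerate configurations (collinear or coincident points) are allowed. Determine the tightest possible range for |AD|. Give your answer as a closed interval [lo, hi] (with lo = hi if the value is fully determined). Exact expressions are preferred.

|AD| ∈ [11, 79]  (≈ [11.0000, 79.0000])

|AB| ∈ {45}
|BC| ∈ {4}
|CD| ∈ {30}
|AC| ∈ [41, 49]
|BD| ∈ [26, 34]
|AD| ∈ [11, 79]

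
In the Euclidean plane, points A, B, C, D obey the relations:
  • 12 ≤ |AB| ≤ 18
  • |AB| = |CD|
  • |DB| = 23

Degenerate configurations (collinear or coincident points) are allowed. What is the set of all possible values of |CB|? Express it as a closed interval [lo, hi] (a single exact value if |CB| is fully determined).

|AB| ∈ [12, 18]
|BD| ∈ {23}
|CD| ∈ [12, 18]
|AD| ∈ [5, 41]
|BC| ∈ [5, 41]
|AC| ∈ [0, 59]

|CB| ∈ [5, 41]  (≈ [5.0000, 41.0000])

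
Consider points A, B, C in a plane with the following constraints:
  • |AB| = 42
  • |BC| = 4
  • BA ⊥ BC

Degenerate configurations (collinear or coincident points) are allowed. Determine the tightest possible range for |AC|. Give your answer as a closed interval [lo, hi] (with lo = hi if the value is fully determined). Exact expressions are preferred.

|AC| = 2·√(445)  (≈ 42.1900)

|AB| ∈ {42}
|BC| ∈ {4}
|AC| ∈ {2·√(445)}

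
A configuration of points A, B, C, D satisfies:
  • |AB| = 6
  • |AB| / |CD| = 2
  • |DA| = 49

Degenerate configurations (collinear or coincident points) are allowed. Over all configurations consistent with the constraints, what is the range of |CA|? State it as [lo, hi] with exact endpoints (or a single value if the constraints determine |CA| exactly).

|CA| ∈ [46, 52]  (≈ [46.0000, 52.0000])

|AB| ∈ {6}
|AD| ∈ {49}
|CD| ∈ {3}
|BD| ∈ [43, 55]
|AC| ∈ [46, 52]
|BC| ∈ [40, 58]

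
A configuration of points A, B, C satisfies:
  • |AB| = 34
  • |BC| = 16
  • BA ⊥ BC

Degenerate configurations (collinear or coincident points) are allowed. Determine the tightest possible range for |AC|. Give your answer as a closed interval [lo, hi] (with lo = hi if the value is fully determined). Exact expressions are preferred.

|AC| = 2·√(353)  (≈ 37.5766)

|AB| ∈ {34}
|BC| ∈ {16}
|AC| ∈ {2·√(353)}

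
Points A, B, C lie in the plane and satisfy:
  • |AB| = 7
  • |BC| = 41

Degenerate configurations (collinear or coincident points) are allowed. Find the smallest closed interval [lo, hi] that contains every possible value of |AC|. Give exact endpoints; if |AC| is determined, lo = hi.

|AB| ∈ {7}
|BC| ∈ {41}
|AC| ∈ [34, 48]

|AC| ∈ [34, 48]  (≈ [34.0000, 48.0000])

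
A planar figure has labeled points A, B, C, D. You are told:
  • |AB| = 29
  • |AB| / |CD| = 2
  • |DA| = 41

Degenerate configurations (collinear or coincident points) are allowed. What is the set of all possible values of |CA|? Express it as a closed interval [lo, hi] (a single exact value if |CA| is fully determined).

|CA| ∈ [53/2, 111/2]  (≈ [26.5000, 55.5000])

|AB| ∈ {29}
|AD| ∈ {41}
|CD| ∈ {29/2}
|BD| ∈ [12, 70]
|AC| ∈ [53/2, 111/2]
|BC| ∈ [0, 169/2]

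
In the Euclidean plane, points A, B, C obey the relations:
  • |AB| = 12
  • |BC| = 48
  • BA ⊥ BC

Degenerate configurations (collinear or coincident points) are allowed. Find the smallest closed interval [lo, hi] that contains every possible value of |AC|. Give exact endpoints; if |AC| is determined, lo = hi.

|AC| = 12·√(17)  (≈ 49.4773)

|AB| ∈ {12}
|BC| ∈ {48}
|AC| ∈ {12·√(17)}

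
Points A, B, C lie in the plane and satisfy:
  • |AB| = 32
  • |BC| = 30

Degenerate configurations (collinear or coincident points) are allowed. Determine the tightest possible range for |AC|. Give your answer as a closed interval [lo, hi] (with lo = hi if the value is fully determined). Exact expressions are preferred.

|AC| ∈ [2, 62]  (≈ [2.0000, 62.0000])

|AB| ∈ {32}
|BC| ∈ {30}
|AC| ∈ [2, 62]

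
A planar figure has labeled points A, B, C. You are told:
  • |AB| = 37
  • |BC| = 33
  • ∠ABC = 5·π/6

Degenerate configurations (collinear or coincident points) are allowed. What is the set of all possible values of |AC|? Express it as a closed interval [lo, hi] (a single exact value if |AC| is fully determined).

|AC| = √(1221·√(3) + 2458)  (≈ 67.6227)

|AB| ∈ {37}
|BC| ∈ {33}
|AC| ∈ {√(1221·√(3) + 2458)}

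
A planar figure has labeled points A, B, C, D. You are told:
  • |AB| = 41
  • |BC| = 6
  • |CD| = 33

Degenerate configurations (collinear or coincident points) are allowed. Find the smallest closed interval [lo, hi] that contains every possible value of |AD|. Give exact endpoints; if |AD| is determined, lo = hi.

|AB| ∈ {41}
|BC| ∈ {6}
|CD| ∈ {33}
|AC| ∈ [35, 47]
|BD| ∈ [27, 39]
|AD| ∈ [2, 80]

|AD| ∈ [2, 80]  (≈ [2.0000, 80.0000])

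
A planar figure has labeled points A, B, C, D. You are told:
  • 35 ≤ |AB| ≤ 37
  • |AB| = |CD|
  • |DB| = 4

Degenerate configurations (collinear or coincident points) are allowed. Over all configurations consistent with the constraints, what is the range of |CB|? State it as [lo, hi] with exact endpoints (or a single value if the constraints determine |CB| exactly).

|AB| ∈ [35, 37]
|BD| ∈ {4}
|CD| ∈ [35, 37]
|AD| ∈ [31, 41]
|BC| ∈ [31, 41]
|AC| ∈ [0, 78]

|CB| ∈ [31, 41]  (≈ [31.0000, 41.0000])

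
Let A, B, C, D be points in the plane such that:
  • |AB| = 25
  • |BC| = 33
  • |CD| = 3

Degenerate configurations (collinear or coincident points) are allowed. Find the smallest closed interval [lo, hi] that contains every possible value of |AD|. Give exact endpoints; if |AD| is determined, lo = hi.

|AB| ∈ {25}
|BC| ∈ {33}
|CD| ∈ {3}
|AC| ∈ [8, 58]
|BD| ∈ [30, 36]
|AD| ∈ [5, 61]

|AD| ∈ [5, 61]  (≈ [5.0000, 61.0000])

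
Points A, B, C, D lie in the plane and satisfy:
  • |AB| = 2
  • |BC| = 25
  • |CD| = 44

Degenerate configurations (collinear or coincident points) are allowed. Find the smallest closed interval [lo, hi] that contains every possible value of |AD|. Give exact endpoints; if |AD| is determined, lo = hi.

|AD| ∈ [17, 71]  (≈ [17.0000, 71.0000])

|AB| ∈ {2}
|BC| ∈ {25}
|CD| ∈ {44}
|AC| ∈ [23, 27]
|BD| ∈ [19, 69]
|AD| ∈ [17, 71]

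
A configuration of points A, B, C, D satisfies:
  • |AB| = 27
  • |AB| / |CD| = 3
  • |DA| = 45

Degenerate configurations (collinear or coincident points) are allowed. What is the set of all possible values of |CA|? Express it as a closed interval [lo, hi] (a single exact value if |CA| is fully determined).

|AB| ∈ {27}
|AD| ∈ {45}
|CD| ∈ {9}
|BD| ∈ [18, 72]
|AC| ∈ [36, 54]
|BC| ∈ [9, 81]

|CA| ∈ [36, 54]  (≈ [36.0000, 54.0000])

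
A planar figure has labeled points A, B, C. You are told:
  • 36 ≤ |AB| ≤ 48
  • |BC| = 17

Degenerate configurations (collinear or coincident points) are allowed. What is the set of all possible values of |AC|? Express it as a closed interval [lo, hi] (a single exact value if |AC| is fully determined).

|AB| ∈ [36, 48]
|BC| ∈ {17}
|AC| ∈ [19, 65]

|AC| ∈ [19, 65]  (≈ [19.0000, 65.0000])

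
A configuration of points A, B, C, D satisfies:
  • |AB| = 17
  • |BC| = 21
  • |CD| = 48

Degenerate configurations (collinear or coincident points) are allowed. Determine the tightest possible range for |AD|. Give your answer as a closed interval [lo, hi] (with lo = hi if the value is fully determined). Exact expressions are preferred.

|AB| ∈ {17}
|BC| ∈ {21}
|CD| ∈ {48}
|AC| ∈ [4, 38]
|BD| ∈ [27, 69]
|AD| ∈ [10, 86]

|AD| ∈ [10, 86]  (≈ [10.0000, 86.0000])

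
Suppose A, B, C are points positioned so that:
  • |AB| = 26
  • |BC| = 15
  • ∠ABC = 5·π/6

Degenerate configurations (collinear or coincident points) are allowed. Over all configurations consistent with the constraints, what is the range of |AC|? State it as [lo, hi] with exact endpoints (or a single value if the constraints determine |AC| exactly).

|AC| = √(390·√(3) + 901)  (≈ 39.7052)

|AB| ∈ {26}
|BC| ∈ {15}
|AC| ∈ {√(390·√(3) + 901)}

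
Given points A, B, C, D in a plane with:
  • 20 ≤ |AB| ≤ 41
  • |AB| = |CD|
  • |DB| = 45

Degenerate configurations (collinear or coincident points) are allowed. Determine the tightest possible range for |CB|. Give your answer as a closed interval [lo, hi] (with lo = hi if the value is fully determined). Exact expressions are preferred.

|AB| ∈ [20, 41]
|BD| ∈ {45}
|CD| ∈ [20, 41]
|AD| ∈ [4, 86]
|BC| ∈ [4, 86]
|AC| ∈ [0, 127]

|CB| ∈ [4, 86]  (≈ [4.0000, 86.0000])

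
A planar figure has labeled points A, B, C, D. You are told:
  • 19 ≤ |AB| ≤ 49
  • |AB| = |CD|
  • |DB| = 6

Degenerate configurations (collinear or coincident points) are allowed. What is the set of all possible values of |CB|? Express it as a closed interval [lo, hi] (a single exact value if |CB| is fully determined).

|AB| ∈ [19, 49]
|BD| ∈ {6}
|CD| ∈ [19, 49]
|AD| ∈ [13, 55]
|BC| ∈ [13, 55]
|AC| ∈ [0, 104]

|CB| ∈ [13, 55]  (≈ [13.0000, 55.0000])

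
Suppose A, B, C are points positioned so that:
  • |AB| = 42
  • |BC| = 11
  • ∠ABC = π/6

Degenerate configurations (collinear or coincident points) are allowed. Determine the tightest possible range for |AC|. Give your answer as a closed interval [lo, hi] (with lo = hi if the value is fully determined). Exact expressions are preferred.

|AB| ∈ {42}
|BC| ∈ {11}
|AC| ∈ {√(1885 - 462·√(3))}

|AC| = √(1885 - 462·√(3))  (≈ 32.9362)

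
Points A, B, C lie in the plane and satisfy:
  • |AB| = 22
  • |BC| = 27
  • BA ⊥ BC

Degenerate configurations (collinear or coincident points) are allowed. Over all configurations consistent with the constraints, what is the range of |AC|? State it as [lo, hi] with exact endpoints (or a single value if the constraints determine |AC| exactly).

|AC| = √(1213)  (≈ 34.8281)

|AB| ∈ {22}
|BC| ∈ {27}
|AC| ∈ {√(1213)}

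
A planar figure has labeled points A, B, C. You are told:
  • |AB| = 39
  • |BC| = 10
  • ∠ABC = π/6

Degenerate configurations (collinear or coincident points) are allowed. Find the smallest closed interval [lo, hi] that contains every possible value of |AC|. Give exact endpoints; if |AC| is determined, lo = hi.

|AC| = √(1621 - 390·√(3))  (≈ 30.7490)

|AB| ∈ {39}
|BC| ∈ {10}
|AC| ∈ {√(1621 - 390·√(3))}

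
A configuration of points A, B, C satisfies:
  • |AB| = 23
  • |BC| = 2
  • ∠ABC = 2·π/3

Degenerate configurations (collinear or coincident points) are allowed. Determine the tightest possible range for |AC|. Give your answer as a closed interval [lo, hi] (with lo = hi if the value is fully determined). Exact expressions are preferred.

|AC| = √(579)  (≈ 24.0624)

|AB| ∈ {23}
|BC| ∈ {2}
|AC| ∈ {√(579)}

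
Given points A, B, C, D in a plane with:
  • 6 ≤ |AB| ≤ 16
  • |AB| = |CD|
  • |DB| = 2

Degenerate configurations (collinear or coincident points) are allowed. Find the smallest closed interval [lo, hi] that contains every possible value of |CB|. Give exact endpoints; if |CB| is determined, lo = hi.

|CB| ∈ [4, 18]  (≈ [4.0000, 18.0000])

|AB| ∈ [6, 16]
|BD| ∈ {2}
|CD| ∈ [6, 16]
|AD| ∈ [4, 18]
|BC| ∈ [4, 18]
|AC| ∈ [0, 34]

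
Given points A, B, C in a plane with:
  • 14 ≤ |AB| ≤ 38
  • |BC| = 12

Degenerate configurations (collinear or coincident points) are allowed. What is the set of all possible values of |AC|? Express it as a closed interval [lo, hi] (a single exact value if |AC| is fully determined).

|AC| ∈ [2, 50]  (≈ [2.0000, 50.0000])

|AB| ∈ [14, 38]
|BC| ∈ {12}
|AC| ∈ [2, 50]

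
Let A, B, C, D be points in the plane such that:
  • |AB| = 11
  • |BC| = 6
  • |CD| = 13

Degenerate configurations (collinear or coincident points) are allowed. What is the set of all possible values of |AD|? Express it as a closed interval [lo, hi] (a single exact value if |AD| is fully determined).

|AB| ∈ {11}
|BC| ∈ {6}
|CD| ∈ {13}
|AC| ∈ [5, 17]
|BD| ∈ [7, 19]
|AD| ∈ [0, 30]

|AD| ∈ [0, 30]  (≈ [0.0000, 30.0000])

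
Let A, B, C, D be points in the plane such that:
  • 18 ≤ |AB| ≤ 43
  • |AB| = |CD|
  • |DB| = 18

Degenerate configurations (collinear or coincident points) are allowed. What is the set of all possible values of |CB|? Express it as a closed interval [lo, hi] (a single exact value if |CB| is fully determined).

|AB| ∈ [18, 43]
|BD| ∈ {18}
|CD| ∈ [18, 43]
|AD| ∈ [0, 61]
|BC| ∈ [0, 61]
|AC| ∈ [0, 104]

|CB| ∈ [0, 61]  (≈ [0.0000, 61.0000])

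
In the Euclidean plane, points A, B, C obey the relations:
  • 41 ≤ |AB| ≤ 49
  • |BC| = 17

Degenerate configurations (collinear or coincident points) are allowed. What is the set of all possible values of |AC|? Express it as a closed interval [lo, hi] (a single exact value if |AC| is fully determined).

|AB| ∈ [41, 49]
|BC| ∈ {17}
|AC| ∈ [24, 66]

|AC| ∈ [24, 66]  (≈ [24.0000, 66.0000])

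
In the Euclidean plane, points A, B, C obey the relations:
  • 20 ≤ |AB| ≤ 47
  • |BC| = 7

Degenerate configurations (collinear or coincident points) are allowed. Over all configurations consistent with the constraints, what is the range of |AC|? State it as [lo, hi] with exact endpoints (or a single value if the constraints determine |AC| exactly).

|AB| ∈ [20, 47]
|BC| ∈ {7}
|AC| ∈ [13, 54]

|AC| ∈ [13, 54]  (≈ [13.0000, 54.0000])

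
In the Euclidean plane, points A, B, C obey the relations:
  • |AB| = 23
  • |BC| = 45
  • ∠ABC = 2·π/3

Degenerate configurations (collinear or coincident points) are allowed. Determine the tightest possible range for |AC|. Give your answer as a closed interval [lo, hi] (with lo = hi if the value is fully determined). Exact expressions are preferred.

|AB| ∈ {23}
|BC| ∈ {45}
|AC| ∈ {√(3589)}

|AC| = √(3589)  (≈ 59.9083)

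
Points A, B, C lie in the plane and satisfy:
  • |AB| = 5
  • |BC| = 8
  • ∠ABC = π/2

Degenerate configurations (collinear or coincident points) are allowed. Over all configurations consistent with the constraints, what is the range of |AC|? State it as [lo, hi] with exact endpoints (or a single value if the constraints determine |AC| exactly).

|AB| ∈ {5}
|BC| ∈ {8}
|AC| ∈ {√(89)}

|AC| = √(89)  (≈ 9.4340)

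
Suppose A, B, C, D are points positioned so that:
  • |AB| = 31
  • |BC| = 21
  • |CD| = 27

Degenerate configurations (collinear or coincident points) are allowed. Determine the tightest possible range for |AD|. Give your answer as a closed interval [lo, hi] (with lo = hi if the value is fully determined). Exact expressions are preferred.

|AD| ∈ [0, 79]  (≈ [0.0000, 79.0000])

|AB| ∈ {31}
|BC| ∈ {21}
|CD| ∈ {27}
|AC| ∈ [10, 52]
|BD| ∈ [6, 48]
|AD| ∈ [0, 79]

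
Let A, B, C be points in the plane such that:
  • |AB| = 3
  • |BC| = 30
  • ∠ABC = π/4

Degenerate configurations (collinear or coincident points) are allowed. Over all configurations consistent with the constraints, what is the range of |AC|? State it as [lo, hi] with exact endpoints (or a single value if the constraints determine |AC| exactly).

|AB| ∈ {3}
|BC| ∈ {30}
|AC| ∈ {3·√(101 - 10·√(2))}

|AC| = 3·√(101 - 10·√(2))  (≈ 27.9593)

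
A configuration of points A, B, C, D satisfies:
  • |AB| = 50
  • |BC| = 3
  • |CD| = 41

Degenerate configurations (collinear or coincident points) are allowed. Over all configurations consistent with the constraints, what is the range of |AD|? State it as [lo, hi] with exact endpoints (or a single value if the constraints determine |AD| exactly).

|AB| ∈ {50}
|BC| ∈ {3}
|CD| ∈ {41}
|AC| ∈ [47, 53]
|BD| ∈ [38, 44]
|AD| ∈ [6, 94]

|AD| ∈ [6, 94]  (≈ [6.0000, 94.0000])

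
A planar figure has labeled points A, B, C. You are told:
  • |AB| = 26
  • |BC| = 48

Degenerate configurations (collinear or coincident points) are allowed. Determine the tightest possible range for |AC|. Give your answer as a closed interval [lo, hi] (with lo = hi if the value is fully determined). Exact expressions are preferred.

|AB| ∈ {26}
|BC| ∈ {48}
|AC| ∈ [22, 74]

|AC| ∈ [22, 74]  (≈ [22.0000, 74.0000])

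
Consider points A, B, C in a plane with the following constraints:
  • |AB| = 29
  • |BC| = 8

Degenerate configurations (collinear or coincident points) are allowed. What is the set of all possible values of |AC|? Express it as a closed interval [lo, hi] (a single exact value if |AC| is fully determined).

|AB| ∈ {29}
|BC| ∈ {8}
|AC| ∈ [21, 37]

|AC| ∈ [21, 37]  (≈ [21.0000, 37.0000])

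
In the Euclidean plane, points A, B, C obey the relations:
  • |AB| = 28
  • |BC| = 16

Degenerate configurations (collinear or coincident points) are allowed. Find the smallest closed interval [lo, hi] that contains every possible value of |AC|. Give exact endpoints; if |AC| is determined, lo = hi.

|AC| ∈ [12, 44]  (≈ [12.0000, 44.0000])

|AB| ∈ {28}
|BC| ∈ {16}
|AC| ∈ [12, 44]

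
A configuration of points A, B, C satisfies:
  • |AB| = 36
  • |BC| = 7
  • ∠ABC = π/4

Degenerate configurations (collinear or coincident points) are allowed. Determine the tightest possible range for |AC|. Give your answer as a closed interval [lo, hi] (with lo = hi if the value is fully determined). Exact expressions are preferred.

|AB| ∈ {36}
|BC| ∈ {7}
|AC| ∈ {√(1345 - 252·√(2))}

|AC| = √(1345 - 252·√(2))  (≈ 31.4423)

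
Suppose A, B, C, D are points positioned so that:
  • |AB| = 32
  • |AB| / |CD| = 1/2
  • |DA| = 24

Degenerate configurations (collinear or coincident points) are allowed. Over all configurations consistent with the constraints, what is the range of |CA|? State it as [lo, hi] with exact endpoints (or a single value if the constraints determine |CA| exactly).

|CA| ∈ [40, 88]  (≈ [40.0000, 88.0000])

|AB| ∈ {32}
|AD| ∈ {24}
|CD| ∈ {64}
|BD| ∈ [8, 56]
|AC| ∈ [40, 88]
|BC| ∈ [8, 120]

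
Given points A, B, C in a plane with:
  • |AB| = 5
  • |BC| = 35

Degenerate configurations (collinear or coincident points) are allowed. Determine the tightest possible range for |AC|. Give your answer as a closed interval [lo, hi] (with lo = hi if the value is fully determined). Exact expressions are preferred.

|AC| ∈ [30, 40]  (≈ [30.0000, 40.0000])

|AB| ∈ {5}
|BC| ∈ {35}
|AC| ∈ [30, 40]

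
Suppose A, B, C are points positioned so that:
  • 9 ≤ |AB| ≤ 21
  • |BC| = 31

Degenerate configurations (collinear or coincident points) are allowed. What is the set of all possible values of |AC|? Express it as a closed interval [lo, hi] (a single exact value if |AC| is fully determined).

|AC| ∈ [10, 52]  (≈ [10.0000, 52.0000])

|AB| ∈ [9, 21]
|BC| ∈ {31}
|AC| ∈ [10, 52]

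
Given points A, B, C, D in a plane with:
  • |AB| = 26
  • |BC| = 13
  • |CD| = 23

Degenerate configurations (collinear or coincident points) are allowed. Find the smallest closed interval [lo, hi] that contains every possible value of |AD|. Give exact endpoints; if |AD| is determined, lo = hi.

|AD| ∈ [0, 62]  (≈ [0.0000, 62.0000])

|AB| ∈ {26}
|BC| ∈ {13}
|CD| ∈ {23}
|AC| ∈ [13, 39]
|BD| ∈ [10, 36]
|AD| ∈ [0, 62]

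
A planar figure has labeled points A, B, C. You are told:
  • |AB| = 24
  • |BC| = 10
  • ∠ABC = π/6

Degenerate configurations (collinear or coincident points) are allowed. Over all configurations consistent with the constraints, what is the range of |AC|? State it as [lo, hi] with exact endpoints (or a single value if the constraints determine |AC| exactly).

|AB| ∈ {24}
|BC| ∈ {10}
|AC| ∈ {2·√(169 - 60·√(3))}

|AC| = 2·√(169 - 60·√(3))  (≈ 16.1341)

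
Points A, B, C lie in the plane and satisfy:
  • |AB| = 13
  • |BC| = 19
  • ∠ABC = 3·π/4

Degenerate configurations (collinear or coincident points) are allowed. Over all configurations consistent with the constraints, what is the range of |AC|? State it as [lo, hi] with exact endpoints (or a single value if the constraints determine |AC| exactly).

|AC| = √(247·√(2) + 530)  (≈ 29.6532)

|AB| ∈ {13}
|BC| ∈ {19}
|AC| ∈ {√(247·√(2) + 530)}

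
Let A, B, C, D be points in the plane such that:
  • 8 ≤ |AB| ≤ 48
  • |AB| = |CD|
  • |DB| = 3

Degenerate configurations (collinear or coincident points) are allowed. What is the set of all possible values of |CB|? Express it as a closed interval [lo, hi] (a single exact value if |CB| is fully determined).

|AB| ∈ [8, 48]
|BD| ∈ {3}
|CD| ∈ [8, 48]
|AD| ∈ [5, 51]
|BC| ∈ [5, 51]
|AC| ∈ [0, 99]

|CB| ∈ [5, 51]  (≈ [5.0000, 51.0000])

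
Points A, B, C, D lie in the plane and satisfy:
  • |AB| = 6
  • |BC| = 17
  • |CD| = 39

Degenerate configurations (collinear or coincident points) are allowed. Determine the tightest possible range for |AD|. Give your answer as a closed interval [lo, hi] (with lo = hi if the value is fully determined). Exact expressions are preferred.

|AD| ∈ [16, 62]  (≈ [16.0000, 62.0000])

|AB| ∈ {6}
|BC| ∈ {17}
|CD| ∈ {39}
|AC| ∈ [11, 23]
|BD| ∈ [22, 56]
|AD| ∈ [16, 62]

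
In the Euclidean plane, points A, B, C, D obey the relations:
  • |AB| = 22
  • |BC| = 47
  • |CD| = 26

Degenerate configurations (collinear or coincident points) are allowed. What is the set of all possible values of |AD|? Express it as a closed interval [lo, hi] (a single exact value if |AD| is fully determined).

|AD| ∈ [0, 95]  (≈ [0.0000, 95.0000])

|AB| ∈ {22}
|BC| ∈ {47}
|CD| ∈ {26}
|AC| ∈ [25, 69]
|BD| ∈ [21, 73]
|AD| ∈ [0, 95]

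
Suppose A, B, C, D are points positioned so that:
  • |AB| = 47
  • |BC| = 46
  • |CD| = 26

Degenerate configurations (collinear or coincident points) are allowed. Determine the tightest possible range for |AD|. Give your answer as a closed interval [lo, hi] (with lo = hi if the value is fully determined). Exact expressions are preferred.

|AD| ∈ [0, 119]  (≈ [0.0000, 119.0000])

|AB| ∈ {47}
|BC| ∈ {46}
|CD| ∈ {26}
|AC| ∈ [1, 93]
|BD| ∈ [20, 72]
|AD| ∈ [0, 119]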